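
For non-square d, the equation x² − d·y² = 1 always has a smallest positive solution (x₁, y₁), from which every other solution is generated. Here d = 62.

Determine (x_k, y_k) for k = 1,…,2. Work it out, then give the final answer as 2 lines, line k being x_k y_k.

d=62: √d = [7; 1,6,1,14] (ℓ=4, even), read p_3/q_3
k=0  a_k=7  p_k/q_k = 7/1
k=1  a_k=1  p_k/q_k = 8/1
k=2  a_k=6  p_k/q_k = 55/7
k=3  a_k=1  p_k/q_k = 63/8
→ (63, 8).  Check: 63²=3969, 62·8²=3968, difference 1.
k=2:  x_2 = 63·63+62·8·8 = 7937,  y_2 = 63·8+8·63 = 1008

63 8
7937 1008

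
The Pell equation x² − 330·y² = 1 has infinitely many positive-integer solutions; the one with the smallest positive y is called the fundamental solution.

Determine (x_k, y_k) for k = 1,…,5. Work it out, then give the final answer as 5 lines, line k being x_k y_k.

109 6
23761 1308
5179789 285138
1129170241 62158776
246153932749 13550328030

√330 = [18; 6,36, …], period ℓ=2 (even) → k=1
a_0=18:  p_0=18·1+0=18,  q_0=18·0+1=1
a_1=6:  p_1=6·18+1=109,  q_1=6·1+0=6
fundamental: x₁=109, y₁=6  (since 11881 − 330·36 = 1)
(x_2, y_2) = (109·109 + 330·6·6, 109·6 + 6·109) = (23761, 1308)
(x_3, y_3) = (109·23761 + 330·6·1308, 109·1308 + 6·23761) = (5179789, 285138)
(x_4, y_4) = (109·5179789 + 330·6·285138, 109·285138 + 6·5179789) = (1129170241, 62158776)
(x_5, y_5) = (109·1129170241 + 330·6·62158776, 109·62158776 + 6·1129170241) = (246153932749, 13550328030)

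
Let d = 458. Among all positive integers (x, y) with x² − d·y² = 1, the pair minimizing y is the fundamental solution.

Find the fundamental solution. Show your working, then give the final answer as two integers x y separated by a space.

22899 1070

[21; 2,2,42] for √458; ℓ=3 ⇒ convergent index 5
i=0: a=21 ⇒ p=21, q=1
i=1: a=2 ⇒ p=43, q=2
i=2: a=2 ⇒ p=107, q=5
i=3: a=42 ⇒ p=4537, q=212
i=4: a=2 ⇒ p=9181, q=429
i=5: a=2 ⇒ p=22899, q=1070
fundamental: x₁=22899, y₁=1070  (since 524364201 − 458·1144900 = 1)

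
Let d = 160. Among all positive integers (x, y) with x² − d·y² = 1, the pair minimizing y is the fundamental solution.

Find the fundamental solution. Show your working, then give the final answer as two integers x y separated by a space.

√160 = [12; 1,1,1,5,1,1,1,24, …], period ℓ=8 (even) → k=7
i=0: a=12 ⇒ p=12, q=1
…
i=2: a=1 ⇒ p=25, q=2
…
i=6: a=1 ⇒ p=468, q=37
i=7: a=1 ⇒ p=721, q=57
(x₁, y₁) = (721, 57);  721² − 160·57² = 1 ✓

721 57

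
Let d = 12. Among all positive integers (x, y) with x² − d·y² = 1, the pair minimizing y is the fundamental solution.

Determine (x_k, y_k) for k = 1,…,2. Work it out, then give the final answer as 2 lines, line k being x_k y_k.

7 2
97 28

√12 = [3; 2,6, …], period ℓ=2 (even) → k=1
i=0: a=3 ⇒ p=3, q=1
i=1: a=2 ⇒ p=7, q=2
(x₁, y₁) = (7, 2);  7² − 12·2² = 1 ✓
(x_2, y_2) = (7·7 + 12·2·2, 7·2 + 2·7) = (97, 28)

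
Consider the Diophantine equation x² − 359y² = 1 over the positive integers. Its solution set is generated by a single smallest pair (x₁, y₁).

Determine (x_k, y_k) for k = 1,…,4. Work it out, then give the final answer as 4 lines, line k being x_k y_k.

[18; 1,17,1,36] for √359; ℓ=4 ⇒ convergent index 3
step 0: (18, 1)  from 18·(1,0) + (0,1)
…
step 2: (341, 18)  from 17·(19,1) + (18,1)
step 3: (360, 19)  from 1·(341,18) + (19,1)
→ (360, 19).  Check: 360²=129600, 359·19²=129599, difference 1.
k=2:  x_2 = 360·360+359·19·19 = 259199,  y_2 = 360·19+19·360 = 13680
k=3:  x_3 = 360·259199+359·19·13680 = 186622920,  y_3 = 360·13680+19·259199 = 9849581
k=4:  x_4 = 360·186622920+359·19·9849581 = 134368243201,  y_4 = 360·9849581+19·186622920 = 7091684640

360 19
259199 13680
186622920 9849581
134368243201 7091684640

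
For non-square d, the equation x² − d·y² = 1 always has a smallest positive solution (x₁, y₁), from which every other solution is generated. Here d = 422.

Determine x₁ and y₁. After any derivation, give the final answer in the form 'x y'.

7022501 341850

√422 → a₀=20, period (1,1,5,2,1,…,1,1,40); ℓ=14 even so k=13
k=0  a_k=20  p_k/q_k = 20/1
…
k=2  a_k=1  p_k/q_k = 41/2
…
k=5  a_k=1  p_k/q_k = 719/35
…
k=7  a_k=20  p_k/q_k = 53719/2615
k=8  a_k=3  p_k/q_k = 163807/7974
…
k=12  a_k=1  p_k/q_k = 3810680/185501
k=13  a_k=1  p_k/q_k = 7022501/341850
→ (7022501, 341850).  Check: 7022501²=49315520295001, 422·341850²=49315520295000, difference 1.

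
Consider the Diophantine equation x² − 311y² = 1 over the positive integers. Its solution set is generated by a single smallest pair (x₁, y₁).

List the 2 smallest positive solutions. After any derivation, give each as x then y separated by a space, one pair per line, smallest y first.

√311 = [17; 1,1,1,2,1,…,1,1,34, …], period ℓ=16 (even) → k=15
i=0: a=17 ⇒ p=17, q=1
…
i=14: a=1 ⇒ p=10724507, q=608131
i=15: a=1 ⇒ p=16883880, q=957397
→ (16883880, 957397).  Check: 16883880²=285065403854400, 311·957397²=285065403854399, difference 1.
(16883880+957397√311)^2 = 570130807708799 + 32329152120720√311

16883880 957397
570130807708799 32329152120720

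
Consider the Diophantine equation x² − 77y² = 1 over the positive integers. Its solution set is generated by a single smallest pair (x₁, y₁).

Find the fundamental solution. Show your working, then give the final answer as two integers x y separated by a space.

d=77: √d = [8; 1,3,2,3,1,16] (ℓ=6, even), read p_5/q_5
a_0=8:  p_0=8·1+0=8,  q_0=8·0+1=1
a_1=1:  p_1=1·8+1=9,  q_1=1·1+0=1
…
a_4=3:  p_4=3·79+35=272,  q_4=3·9+4=31
a_5=1:  p_5=1·272+79=351,  q_5=1·31+9=40
fundamental: x₁=351, y₁=40  (since 123201 − 77·1600 = 1)

351 40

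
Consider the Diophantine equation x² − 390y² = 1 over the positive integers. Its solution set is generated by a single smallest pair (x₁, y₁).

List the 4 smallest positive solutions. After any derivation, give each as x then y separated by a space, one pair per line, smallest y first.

79 4
12481 632
1971919 99852
311550721 15775984

d=390: √d = [19; 1,2,1,38] (ℓ=4, even), read p_3/q_3
a_0=19:  p_0=19·1+0=19,  q_0=19·0+1=1
…
a_2=2:  p_2=2·20+19=59,  q_2=2·1+1=3
a_3=1:  p_3=1·59+20=79,  q_3=1·3+1=4
→ (79, 4).  Check: 79²=6241, 390·4²=6240, difference 1.
(x_2, y_2) = (79·79 + 390·4·4, 79·4 + 4·79) = (12481, 632)
(x_3, y_3) = (79·12481 + 390·4·632, 79·632 + 4·12481) = (1971919, 99852)
(x_4, y_4) = (79·1971919 + 390·4·99852, 79·99852 + 4·1971919) = (311550721, 15775984)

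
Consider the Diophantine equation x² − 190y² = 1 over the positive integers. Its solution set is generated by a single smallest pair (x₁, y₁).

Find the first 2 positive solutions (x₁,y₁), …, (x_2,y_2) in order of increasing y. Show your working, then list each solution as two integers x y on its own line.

52021 3774
5412368881 392654508

√190 → a₀=13, period (1,3,1,1,1,…,3,1,26); ℓ=14 even so k=13
i=0: a=13 ⇒ p=13, q=1
i=1: a=1 ⇒ p=14, q=1
…
i=5: a=1 ⇒ p=193, q=14
i=6: a=2 ⇒ p=510, q=37
…
i=12: a=3 ⇒ p=40787, q=2959
i=13: a=1 ⇒ p=52021, q=3774
fundamental: x₁=52021, y₁=3774  (since 2706184441 − 190·14243076 = 1)
k=2:  x_2 = 52021·52021+190·3774·3774 = 5412368881,  y_2 = 52021·3774+3774·52021 = 392654508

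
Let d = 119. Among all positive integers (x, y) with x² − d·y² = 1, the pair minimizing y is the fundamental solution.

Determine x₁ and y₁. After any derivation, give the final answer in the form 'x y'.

120 11

[10; 1,9,1,20] for √119; ℓ=4 ⇒ convergent index 3
i=0: a=10 ⇒ p=10, q=1
i=1: a=1 ⇒ p=11, q=1
i=2: a=9 ⇒ p=109, q=10
i=3: a=1 ⇒ p=120, q=11
fundamental: x₁=120, y₁=11  (since 14400 − 119·121 = 1)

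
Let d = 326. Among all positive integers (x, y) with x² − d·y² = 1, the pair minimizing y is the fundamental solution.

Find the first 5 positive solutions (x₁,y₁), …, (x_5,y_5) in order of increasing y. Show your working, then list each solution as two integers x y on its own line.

d=326: √d = [18; 18,36] (ℓ=2, even), read p_1/q_1
k=0  a_k=18  p_k/q_k = 18/1
k=1  a_k=18  p_k/q_k = 325/18
→ (325, 18).  Check: 325²=105625, 326·18²=105624, difference 1.
n=2: (325,18)∘(325,18) = (325·325+326·18·18, 325·18+18·325) = (211249,11700)
n=3: (211249,11700)∘(325,18) = (325·211249+326·18·11700, 325·11700+18·211249) = (137311525,7604982)
n=4: (137311525,7604982)∘(325,18) = (325·137311525+326·18·7604982, 325·7604982+18·137311525) = (89252280001,4943226600)
n=5: (89252280001,4943226600)∘(325,18) = (325·89252280001+326·18·4943226600, 325·4943226600+18·89252280001) = (58013844689125,3213089685018)

325 18
211249 11700
137311525 7604982
89252280001 4943226600
58013844689125 3213089685018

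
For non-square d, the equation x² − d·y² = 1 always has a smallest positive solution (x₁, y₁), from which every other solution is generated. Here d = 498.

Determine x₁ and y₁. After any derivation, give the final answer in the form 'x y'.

√498 = [22; 3,6,22,6,3,44, …], period ℓ=6 (even) → k=5
i=0: a=22 ⇒ p=22, q=1
i=1: a=3 ⇒ p=67, q=3
…
i=4: a=6 ⇒ p=56794, q=2545
i=5: a=3 ⇒ p=179777, q=8056
→ (179777, 8056).  Check: 179777²=32319769729, 498·8056²=32319769728, difference 1.

179777 8056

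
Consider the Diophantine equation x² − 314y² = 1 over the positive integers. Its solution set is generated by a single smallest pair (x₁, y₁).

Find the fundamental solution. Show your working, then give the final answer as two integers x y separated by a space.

d=314: √d = [17; 1,2,1,1,2,1,34] (ℓ=7, odd), read p_13/q_13
i=0: a=17 ⇒ p=17, q=1
i=1: a=1 ⇒ p=18, q=1
i=2: a=2 ⇒ p=53, q=3
i=3: a=1 ⇒ p=71, q=4
…
i=5: a=2 ⇒ p=319, q=18
i=6: a=1 ⇒ p=443, q=25
i=7: a=34 ⇒ p=15381, q=868
i=8: a=1 ⇒ p=15824, q=893
i=9: a=2 ⇒ p=47029, q=2654
i=10: a=1 ⇒ p=62853, q=3547
i=11: a=1 ⇒ p=109882, q=6201
i=12: a=2 ⇒ p=282617, q=15949
i=13: a=1 ⇒ p=392499, q=22150
(x₁, y₁) = (392499, 22150);  392499² − 314·22150² = 1 ✓

392499 22150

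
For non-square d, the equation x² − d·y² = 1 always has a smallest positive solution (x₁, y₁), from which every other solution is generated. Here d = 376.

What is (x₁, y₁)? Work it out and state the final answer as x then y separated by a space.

√376 → a₀=19, period (2,1,1,3,1,…,1,2,38); ℓ=16 even so k=15
step 0: (19, 1)  from 19·(1,0) + (0,1)
…
step 5: (446, 23)  from 1·(349,18) + (97,5)
…
step 7: (2928, 151)  from 2·(1241,64) + (446,23)
step 8: (12953, 668)  from 4·(2928,151) + (1241,64)
step 9: (28834, 1487)  from 2·(12953,668) + (2928,151)
step 10: (70621, 3642)  from 2·(28834,1487) + (12953,668)
step 11: (99455, 5129)  from 1·(70621,3642) + (28834,1487)
step 12: (368986, 19029)  from 3·(99455,5129) + (70621,3642)
step 13: (468441, 24158)  from 1·(368986,19029) + (99455,5129)
step 14: (837427, 43187)  from 1·(468441,24158) + (368986,19029)
step 15: (2143295, 110532)  from 2·(837427,43187) + (468441,24158)
→ (2143295, 110532).  Check: 2143295²=4593713457025, 376·110532²=4593713457024, difference 1.

2143295 110532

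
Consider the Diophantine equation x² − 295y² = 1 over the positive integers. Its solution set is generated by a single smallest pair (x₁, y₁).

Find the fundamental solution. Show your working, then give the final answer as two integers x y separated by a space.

d=295: √d = [17; 5,1,2,3,2,6,2,3,2,1,5,34] (ℓ=12, even), read p_11/q_11
i=0: a=17 ⇒ p=17, q=1
…
i=3: a=2 ⇒ p=292, q=17
…
i=10: a=1 ⇒ p=355517, q=20699
i=11: a=5 ⇒ p=2024999, q=117900
(x₁, y₁) = (2024999, 117900);  2024999² − 295·117900² = 1 ✓

2024999 117900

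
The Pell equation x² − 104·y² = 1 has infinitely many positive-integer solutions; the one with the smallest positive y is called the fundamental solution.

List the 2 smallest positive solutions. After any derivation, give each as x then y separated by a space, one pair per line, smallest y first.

√104 = [10; 5,20, …], period ℓ=2 (even) → k=1
i=0: a=10 ⇒ p=10, q=1
i=1: a=5 ⇒ p=51, q=5
→ (51, 5).  Check: 51²=2601, 104·5²=2600, difference 1.
n=2: (51,5)∘(51,5) = (51·51+104·5·5, 51·5+5·51) = (5201,510)

51 5
5201 510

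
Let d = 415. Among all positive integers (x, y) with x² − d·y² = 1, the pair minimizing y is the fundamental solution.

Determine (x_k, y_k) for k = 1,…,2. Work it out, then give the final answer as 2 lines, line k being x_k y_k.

√415 → a₀=20, period (2,1,2,4,6,…,1,2,40); ℓ=16 even so k=15
a_0=20:  p_0=20·1+0=20,  q_0=20·0+1=1
…
a_2=1:  p_2=1·41+20=61,  q_2=1·2+1=3
…
a_4=4:  p_4=4·163+61=713,  q_4=4·8+3=35
a_5=6:  p_5=6·713+163=4441,  q_5=6·35+8=218
a_6=1:  p_6=1·4441+713=5154,  q_6=1·218+35=253
…
a_11=6:  p_11=6·77473+43534=508372,  q_11=6·3803+2137=24955
…
a_13=2:  p_13=2·2110961+508372=4730294,  q_13=2·103623+24955=232201
a_14=1:  p_14=1·4730294+2110961=6841255,  q_14=1·232201+103623=335824
a_15=2:  p_15=2·6841255+4730294=18412804,  q_15=2·335824+232201=903849
fundamental: x₁=18412804, y₁=903849  (since 339031351142416 − 415·816943014801 = 1)
(18412804+903849√415)^2 = 678062702284831 + 33284788965192√415

18412804 903849
678062702284831 33284788965192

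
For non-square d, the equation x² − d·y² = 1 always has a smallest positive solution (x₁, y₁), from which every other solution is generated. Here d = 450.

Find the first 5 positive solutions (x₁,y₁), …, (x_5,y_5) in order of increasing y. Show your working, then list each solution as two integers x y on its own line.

19601 924
768398401 36222648
30122754096401 1420000245972
1180872205318713601 55666849606371696
46292552162781456490001 2182251836848982980620

√450 → a₀=21, period (4,1,2,4,2,1,4,42); ℓ=8 even so k=7
a_0=21:  p_0=21·1+0=21,  q_0=21·0+1=1
…
a_4=4:  p_4=4·297+106=1294,  q_4=4·14+5=61
…
a_6=1:  p_6=1·2885+1294=4179,  q_6=1·136+61=197
a_7=4:  p_7=4·4179+2885=19601,  q_7=4·197+136=924
fundamental: x₁=19601, y₁=924  (since 384199201 − 450·853776 = 1)
k=2:  x_2 = 19601·19601+450·924·924 = 768398401,  y_2 = 19601·924+924·19601 = 36222648
k=3:  x_3 = 19601·768398401+450·924·36222648 = 30122754096401,  y_3 = 19601·36222648+924·768398401 = 1420000245972
k=4:  x_4 = 19601·30122754096401+450·924·1420000245972 = 1180872205318713601,  y_4 = 19601·1420000245972+924·30122754096401 = 55666849606371696
k=5:  x_5 = 19601·1180872205318713601+450·924·55666849606371696 = 46292552162781456490001,  y_5 = 19601·55666849606371696+924·1180872205318713601 = 2182251836848982980620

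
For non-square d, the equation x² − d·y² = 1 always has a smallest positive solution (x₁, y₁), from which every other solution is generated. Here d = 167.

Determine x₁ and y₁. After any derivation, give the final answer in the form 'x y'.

√167 → a₀=12, period (1,11,1,24); ℓ=4 even so k=3
step 0: (12, 1)  from 12·(1,0) + (0,1)
step 1: (13, 1)  from 1·(12,1) + (1,0)
step 2: (155, 12)  from 11·(13,1) + (12,1)
step 3: (168, 13)  from 1·(155,12) + (13,1)
(x₁, y₁) = (168, 13);  168² − 167·13² = 1 ✓

168 13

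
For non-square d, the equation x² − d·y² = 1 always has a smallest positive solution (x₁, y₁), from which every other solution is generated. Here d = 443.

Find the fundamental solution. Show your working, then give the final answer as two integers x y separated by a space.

442 21

√443 = [21; 21,42, …], period ℓ=2 (even) → k=1
k=0  a_k=21  p_k/q_k = 21/1
k=1  a_k=21  p_k/q_k = 442/21
(x₁, y₁) = (442, 21);  442² − 443·21² = 1 ✓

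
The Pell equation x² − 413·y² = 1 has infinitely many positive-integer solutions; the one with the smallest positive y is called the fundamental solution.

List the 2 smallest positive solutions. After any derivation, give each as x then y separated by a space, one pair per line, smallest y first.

113399 5580
25718666401 1265532840

d=413: √d = [20; 3,9,1,4,1,9,3,40] (ℓ=8, even), read p_7/q_7
a_0=20:  p_0=20·1+0=20,  q_0=20·0+1=1
…
a_3=1:  p_3=1·569+61=630,  q_3=1·28+3=31
…
a_6=9:  p_6=9·3719+3089=36560,  q_6=9·183+152=1799
a_7=3:  p_7=3·36560+3719=113399,  q_7=3·1799+183=5580
fundamental: x₁=113399, y₁=5580  (since 12859333201 − 413·31136400 = 1)
(x_2, y_2) = (113399·113399 + 413·5580·5580, 113399·5580 + 5580·113399) = (25718666401, 1265532840)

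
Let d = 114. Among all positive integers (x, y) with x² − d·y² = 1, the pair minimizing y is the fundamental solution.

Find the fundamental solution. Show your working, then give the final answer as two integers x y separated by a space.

1025 96

√114 → a₀=10, period (1,2,10,2,1,20); ℓ=6 even so k=5
a_0=10:  p_0=10·1+0=10,  q_0=10·0+1=1
a_1=1:  p_1=1·10+1=11,  q_1=1·1+0=1
a_2=2:  p_2=2·11+10=32,  q_2=2·1+1=3
…
a_4=2:  p_4=2·331+32=694,  q_4=2·31+3=65
a_5=1:  p_5=1·694+331=1025,  q_5=1·65+31=96
→ (1025, 96).  Check: 1025²=1050625, 114·96²=1050624, difference 1.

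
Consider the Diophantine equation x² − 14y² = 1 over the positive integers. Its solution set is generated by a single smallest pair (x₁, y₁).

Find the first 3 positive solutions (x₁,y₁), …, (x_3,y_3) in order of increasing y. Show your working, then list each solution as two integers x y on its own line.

d=14: √d = [3; 1,2,1,6] (ℓ=4, even), read p_3/q_3
k=0  a_k=3  p_k/q_k = 3/1
k=1  a_k=1  p_k/q_k = 4/1
k=2  a_k=2  p_k/q_k = 11/3
k=3  a_k=1  p_k/q_k = 15/4
(x₁, y₁) = (15, 4);  15² − 14·4² = 1 ✓
(15+4√14)^2 = 449 + 120√14
(15+4√14)^3 = 13455 + 3596√14

15 4
449 120
13455 3596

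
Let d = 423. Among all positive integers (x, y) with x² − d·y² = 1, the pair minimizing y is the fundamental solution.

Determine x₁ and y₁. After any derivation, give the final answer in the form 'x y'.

4607 224

√423 = [20; 1,1,3,4,3,1,1,40, …], period ℓ=8 (even) → k=7
i=0: a=20 ⇒ p=20, q=1
i=1: a=1 ⇒ p=21, q=1
i=2: a=1 ⇒ p=41, q=2
i=3: a=3 ⇒ p=144, q=7
i=4: a=4 ⇒ p=617, q=30
i=5: a=3 ⇒ p=1995, q=97
i=6: a=1 ⇒ p=2612, q=127
i=7: a=1 ⇒ p=4607, q=224
(x₁, y₁) = (4607, 224);  4607² − 423·224² = 1 ✓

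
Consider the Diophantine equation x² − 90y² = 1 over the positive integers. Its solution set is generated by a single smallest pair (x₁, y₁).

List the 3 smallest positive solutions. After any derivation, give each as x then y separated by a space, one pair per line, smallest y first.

[9; 2,18] for √90; ℓ=2 ⇒ convergent index 1
i=0: a=9 ⇒ p=9, q=1
i=1: a=2 ⇒ p=19, q=2
(x₁, y₁) = (19, 2);  19² − 90·2² = 1 ✓
n=2: (19,2)∘(19,2) = (19·19+90·2·2, 19·2+2·19) = (721,76)
n=3: (721,76)∘(19,2) = (19·721+90·2·76, 19·76+2·721) = (27379,2886)

19 2
721 76
27379 2886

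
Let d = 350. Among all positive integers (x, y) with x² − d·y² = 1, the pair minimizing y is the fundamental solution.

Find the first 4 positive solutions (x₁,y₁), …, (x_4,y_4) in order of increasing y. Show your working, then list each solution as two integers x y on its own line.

√350 → a₀=18, period (1,2,2,2,1,36); ℓ=6 even so k=5
step 0: (18, 1)  from 18·(1,0) + (0,1)
…
step 4: (318, 17)  from 2·(131,7) + (56,3)
step 5: (449, 24)  from 1·(318,17) + (131,7)
fundamental: x₁=449, y₁=24  (since 201601 − 350·576 = 1)
(x_2, y_2) = (449·449 + 350·24·24, 449·24 + 24·449) = (403201, 21552)
(x_3, y_3) = (449·403201 + 350·24·21552, 449·21552 + 24·403201) = (362074049, 19353672)
(x_4, y_4) = (449·362074049 + 350·24·19353672, 449·19353672 + 24·362074049) = (325142092801, 17379575904)

449 24
403201 21552
362074049 19353672
325142092801 17379575904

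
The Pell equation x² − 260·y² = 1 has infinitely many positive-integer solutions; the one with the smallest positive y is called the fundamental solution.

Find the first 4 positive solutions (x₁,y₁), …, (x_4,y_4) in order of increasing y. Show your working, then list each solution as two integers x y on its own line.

d=260: √d = [16; 8,32] (ℓ=2, even), read p_1/q_1
a_0=16:  p_0=16·1+0=16,  q_0=16·0+1=1
a_1=8:  p_1=8·16+1=129,  q_1=8·1+0=8
fundamental: x₁=129, y₁=8  (since 16641 − 260·64 = 1)
(x_2, y_2) = (129·129 + 260·8·8, 129·8 + 8·129) = (33281, 2064)
(x_3, y_3) = (129·33281 + 260·8·2064, 129·2064 + 8·33281) = (8586369, 532504)
(x_4, y_4) = (129·8586369 + 260·8·532504, 129·532504 + 8·8586369) = (2215249921, 137383968)

129 8
33281 2064
8586369 532504
2215249921 137383968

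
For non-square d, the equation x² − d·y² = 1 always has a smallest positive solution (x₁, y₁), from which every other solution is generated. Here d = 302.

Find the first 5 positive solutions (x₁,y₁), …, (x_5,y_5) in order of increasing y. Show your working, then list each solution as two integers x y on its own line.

√302 = [17; 2,1,1,1,4,…,1,2,34, …], period ℓ=16 (even) → k=15
step 0: (17, 1)  from 17·(1,0) + (0,1)
step 1: (35, 2)  from 2·(17,1) + (1,0)
step 2: (52, 3)  from 1·(35,2) + (17,1)
step 3: (87, 5)  from 1·(52,3) + (35,2)
…
step 5: (643, 37)  from 4·(139,8) + (87,5)
…
step 7: (2068, 119)  from 1·(1425,82) + (643,37)
step 8: (34513, 1986)  from 16·(2068,119) + (1425,82)
step 9: (36581, 2105)  from 1·(34513,1986) + (2068,119)
…
step 12: (574956, 33085)  from 1·(467281,26889) + (107675,6196)
…
step 14: (1617193, 93059)  from 1·(1042237,59974) + (574956,33085)
step 15: (4276623, 246092)  from 2·(1617193,93059) + (1042237,59974)
(x₁, y₁) = (4276623, 246092);  4276623² − 302·246092² = 1 ✓
n=2: (4276623,246092)∘(4276623,246092) = (4276623·4276623+302·246092·246092, 4276623·246092+246092·4276623) = (36579008568257,2104885414632)
n=3: (36579008568257,2104885414632)∘(4276623,246092) = (4276623·36579008568257+302·246092·2104885414632, 4276623·2104885414632+246092·36579008568257) = (312869258720405635599,18003602753159249380)
n=4: (312869258720405635599,18003602753159249380)∘(4276623,246092) = (4276623·312869258720405635599+302·246092·18003602753159249380, 4276623·18003602753159249380+246092·312869258720405635599) = (2676047735673238042056036097,153989243234046232237072848)
n=5: (2676047735673238042056036097,153989243234046232237072848)∘(4276623,246092) = (4276623·2676047735673238042056036097+302·246092·153989243234046232237072848, 4276623·153989243234046232237072848+246092·2676047735673238042056036097) = (22888894590955867721004902116885263,1317107878734614996094061229615228)

4276623 246092
36579008568257 2104885414632
312869258720405635599 18003602753159249380
2676047735673238042056036097 153989243234046232237072848
22888894590955867721004902116885263 1317107878734614996094061229615228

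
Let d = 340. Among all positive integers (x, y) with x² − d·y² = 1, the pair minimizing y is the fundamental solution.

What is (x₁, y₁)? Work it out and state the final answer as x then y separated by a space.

285769 15498

√340 = [18; 2,3,1,1,1,…,3,2,36, …], period ℓ=14 (even) → k=13
a_0=18:  p_0=18·1+0=18,  q_0=18·0+1=1
a_1=2:  p_1=2·18+1=37,  q_1=2·1+0=2
…
a_3=1:  p_3=1·129+37=166,  q_3=1·7+2=9
a_4=1:  p_4=1·166+129=295,  q_4=1·9+7=16
…
a_6=1:  p_6=1·461+295=756,  q_6=1·25+16=41
a_7=8:  p_7=8·756+461=6509,  q_7=8·41+25=353
a_8=1:  p_8=1·6509+756=7265,  q_8=1·353+41=394
a_9=1:  p_9=1·7265+6509=13774,  q_9=1·394+353=747
a_10=1:  p_10=1·13774+7265=21039,  q_10=1·747+394=1141
…
a_12=3:  p_12=3·34813+21039=125478,  q_12=3·1888+1141=6805
a_13=2:  p_13=2·125478+34813=285769,  q_13=2·6805+1888=15498
→ (285769, 15498).  Check: 285769²=81663921361, 340·15498²=81663921360, difference 1.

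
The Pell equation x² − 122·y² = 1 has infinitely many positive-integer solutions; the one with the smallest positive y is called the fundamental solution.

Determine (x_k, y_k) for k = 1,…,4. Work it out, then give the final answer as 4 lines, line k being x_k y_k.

[11; 22] for √122; ℓ=1 ⇒ convergent index 1
k=0  a_k=11  p_k/q_k = 11/1
k=1  a_k=22  p_k/q_k = 243/22
fundamental: x₁=243, y₁=22  (since 59049 − 122·484 = 1)
(x_2, y_2) = (243·243 + 122·22·22, 243·22 + 22·243) = (118097, 10692)
(x_3, y_3) = (243·118097 + 122·22·10692, 243·10692 + 22·118097) = (57394899, 5196290)
(x_4, y_4) = (243·57394899 + 122·22·5196290, 243·5196290 + 22·57394899) = (27893802817, 2525386248)

243 22
118097 10692
57394899 5196290
27893802817 2525386248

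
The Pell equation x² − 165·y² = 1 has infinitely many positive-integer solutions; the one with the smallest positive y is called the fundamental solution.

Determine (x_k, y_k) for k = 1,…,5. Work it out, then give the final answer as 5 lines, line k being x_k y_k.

√165 → a₀=12, period (1,5,2,5,1,24); ℓ=6 even so k=5
i=0: a=12 ⇒ p=12, q=1
i=1: a=1 ⇒ p=13, q=1
i=2: a=5 ⇒ p=77, q=6
i=3: a=2 ⇒ p=167, q=13
i=4: a=5 ⇒ p=912, q=71
i=5: a=1 ⇒ p=1079, q=84
→ (1079, 84).  Check: 1079²=1164241, 165·84²=1164240, difference 1.
(1079+84√165)^2 = 2328481 + 181272√165
(1079+84√165)^3 = 5024860919 + 391184892√165
(1079+84√165)^4 = 10843647534721 + 844176815664√165
(1079+84√165)^5 = 23400586355066999 + 1821733177018020√165

1079 84
2328481 181272
5024860919 391184892
10843647534721 844176815664
23400586355066999 1821733177018020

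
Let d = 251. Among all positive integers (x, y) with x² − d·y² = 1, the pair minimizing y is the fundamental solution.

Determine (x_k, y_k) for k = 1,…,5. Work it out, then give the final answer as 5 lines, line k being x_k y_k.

3674890 231957
27009633024199 1704832919460
198514860608593651330 12530146894788486843
1459040552203802437039183201 92093823044376819996025080
10723627069776264560841239313394450 676869338735087333923490423995557

[15; 1,5,2,1,2,…,5,1,30] for √251; ℓ=14 ⇒ convergent index 13
i=0: a=15 ⇒ p=15, q=1
i=1: a=1 ⇒ p=16, q=1
i=2: a=5 ⇒ p=95, q=6
…
i=4: a=1 ⇒ p=301, q=19
i=5: a=2 ⇒ p=808, q=51
i=6: a=2 ⇒ p=1917, q=121
…
i=8: a=2 ⇒ p=61043, q=3853
i=9: a=2 ⇒ p=151649, q=9572
i=10: a=1 ⇒ p=212692, q=13425
i=11: a=2 ⇒ p=577033, q=36422
i=12: a=5 ⇒ p=3097857, q=195535
i=13: a=1 ⇒ p=3674890, q=231957
→ (3674890, 231957).  Check: 3674890²=13504816512100, 251·231957²=13504816512099, difference 1.
k=2:  x_2 = 3674890·3674890+251·231957·231957 = 27009633024199,  y_2 = 3674890·231957+231957·3674890 = 1704832919460
k=3:  x_3 = 3674890·27009633024199+251·231957·1704832919460 = 198514860608593651330,  y_3 = 3674890·1704832919460+231957·27009633024199 = 12530146894788486843
k=4:  x_4 = 3674890·198514860608593651330+251·231957·12530146894788486843 = 1459040552203802437039183201,  y_4 = 3674890·12530146894788486843+231957·198514860608593651330 = 92093823044376819996025080
k=5:  x_5 = 3674890·1459040552203802437039183201+251·231957·92093823044376819996025080 = 10723627069776264560841239313394450,  y_5 = 3674890·92093823044376819996025080+231957·1459040552203802437039183201 = 676869338735087333923490423995557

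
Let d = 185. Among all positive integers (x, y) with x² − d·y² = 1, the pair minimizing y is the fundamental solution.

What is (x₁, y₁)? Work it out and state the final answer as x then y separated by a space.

9249 680

√185 → a₀=13, period (1,1,1,1,26); ℓ=5 odd so k=9
k=0  a_k=13  p_k/q_k = 13/1
…
k=5  a_k=26  p_k/q_k = 1809/133
k=6  a_k=1  p_k/q_k = 1877/138
…
k=8  a_k=1  p_k/q_k = 5563/409
k=9  a_k=1  p_k/q_k = 9249/680
→ (9249, 680).  Check: 9249²=85544001, 185·680²=85544000, difference 1.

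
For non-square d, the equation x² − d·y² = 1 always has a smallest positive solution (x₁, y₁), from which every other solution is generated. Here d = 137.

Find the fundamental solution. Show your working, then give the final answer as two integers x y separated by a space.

[11; 1,2,2,1,1,2,2,1,22] for √137; ℓ=9 ⇒ convergent index 17
k=0  a_k=11  p_k/q_k = 11/1
…
k=2  a_k=2  p_k/q_k = 35/3
…
k=4  a_k=1  p_k/q_k = 117/10
k=5  a_k=1  p_k/q_k = 199/17
…
k=11  a_k=2  p_k/q_k = 122279/10447
k=12  a_k=2  p_k/q_k = 285899/24426
k=13  a_k=1  p_k/q_k = 408178/34873
k=14  a_k=1  p_k/q_k = 694077/59299
k=15  a_k=2  p_k/q_k = 1796332/153471
k=16  a_k=2  p_k/q_k = 4286741/366241
k=17  a_k=1  p_k/q_k = 6083073/519712
(x₁, y₁) = (6083073, 519712);  6083073² − 137·519712² = 1 ✓

6083073 519712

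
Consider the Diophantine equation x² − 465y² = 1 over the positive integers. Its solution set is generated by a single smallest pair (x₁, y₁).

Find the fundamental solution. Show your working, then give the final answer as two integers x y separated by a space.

√465 = [21; 1,1,3,2,2,2,3,1,1,42, …], period ℓ=10 (even) → k=9
a_0=21:  p_0=21·1+0=21,  q_0=21·0+1=1
…
a_2=1:  p_2=1·22+21=43,  q_2=1·1+1=2
a_3=3:  p_3=3·43+22=151,  q_3=3·2+1=7
…
a_7=3:  p_7=3·2027+841=6922,  q_7=3·94+39=321
a_8=1:  p_8=1·6922+2027=8949,  q_8=1·321+94=415
a_9=1:  p_9=1·8949+6922=15871,  q_9=1·415+321=736
→ (15871, 736).  Check: 15871²=251888641, 465·736²=251888640, difference 1.

15871 736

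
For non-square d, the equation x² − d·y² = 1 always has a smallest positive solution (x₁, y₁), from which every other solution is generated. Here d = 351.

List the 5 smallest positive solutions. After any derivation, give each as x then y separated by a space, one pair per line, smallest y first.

62425 3332
7793761249 416000200
973051091875225 51937624966668
121485428812828080001 6484412476672499600
15167455786308534696249625 809578897660623950093332

√351 = [18; 1,2,1,3,2,2,2,3,1,2,1,36, …], period ℓ=12 (even) → k=11
k=0  a_k=18  p_k/q_k = 18/1
k=1  a_k=1  p_k/q_k = 19/1
k=2  a_k=2  p_k/q_k = 56/3
k=3  a_k=1  p_k/q_k = 75/4
k=4  a_k=3  p_k/q_k = 281/15
k=5  a_k=2  p_k/q_k = 637/34
k=6  a_k=2  p_k/q_k = 1555/83
k=7  a_k=2  p_k/q_k = 3747/200
k=8  a_k=3  p_k/q_k = 12796/683
k=9  a_k=1  p_k/q_k = 16543/883
k=10  a_k=2  p_k/q_k = 45882/2449
k=11  a_k=1  p_k/q_k = 62425/3332
(x₁, y₁) = (62425, 3332);  62425² − 351·3332² = 1 ✓
(x_2, y_2) = (62425·62425 + 351·3332·3332, 62425·3332 + 3332·62425) = (7793761249, 416000200)
(x_3, y_3) = (62425·7793761249 + 351·3332·416000200, 62425·416000200 + 3332·7793761249) = (973051091875225, 51937624966668)
(x_4, y_4) = (62425·973051091875225 + 351·3332·51937624966668, 62425·51937624966668 + 3332·973051091875225) = (121485428812828080001, 6484412476672499600)
(x_5, y_5) = (62425·121485428812828080001 + 351·3332·6484412476672499600, 62425·6484412476672499600 + 3332·121485428812828080001) = (15167455786308534696249625, 809578897660623950093332)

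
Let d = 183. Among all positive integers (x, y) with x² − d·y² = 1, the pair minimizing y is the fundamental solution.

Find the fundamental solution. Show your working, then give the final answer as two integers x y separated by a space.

√183 = [13; 1,1,8,1,1,26, …], period ℓ=6 (even) → k=5
k=0  a_k=13  p_k/q_k = 13/1
k=1  a_k=1  p_k/q_k = 14/1
…
k=4  a_k=1  p_k/q_k = 257/19
k=5  a_k=1  p_k/q_k = 487/36
fundamental: x₁=487, y₁=36  (since 237169 − 183·1296 = 1)

487 36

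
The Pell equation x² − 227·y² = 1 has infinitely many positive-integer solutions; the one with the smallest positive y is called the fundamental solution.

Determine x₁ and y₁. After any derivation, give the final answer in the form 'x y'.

226 15

d=227: √d = [15; 15,30] (ℓ=2, even), read p_1/q_1
k=0  a_k=15  p_k/q_k = 15/1
k=1  a_k=15  p_k/q_k = 226/15
(x₁, y₁) = (226, 15);  226² − 227·15² = 1 ✓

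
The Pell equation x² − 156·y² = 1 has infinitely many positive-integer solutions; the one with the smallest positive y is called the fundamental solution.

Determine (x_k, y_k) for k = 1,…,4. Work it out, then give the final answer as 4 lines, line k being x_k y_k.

25 2
1249 100
62425 4998
3120001 249800

[12; 2,24] for √156; ℓ=2 ⇒ convergent index 1
a_0=12:  p_0=12·1+0=12,  q_0=12·0+1=1
a_1=2:  p_1=2·12+1=25,  q_1=2·1+0=2
fundamental: x₁=25, y₁=2  (since 625 − 156·4 = 1)
n=2: (25,2)∘(25,2) = (25·25+156·2·2, 25·2+2·25) = (1249,100)
n=3: (1249,100)∘(25,2) = (25·1249+156·2·100, 25·100+2·1249) = (62425,4998)
n=4: (62425,4998)∘(25,2) = (25·62425+156·2·4998, 25·4998+2·62425) = (3120001,249800)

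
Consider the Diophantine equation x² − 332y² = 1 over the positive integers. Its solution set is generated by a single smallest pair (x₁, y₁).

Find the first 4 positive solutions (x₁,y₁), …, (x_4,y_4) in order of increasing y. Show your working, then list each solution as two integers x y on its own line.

d=332: √d = [18; 4,1,1,8,1,1,4,36] (ℓ=8, even), read p_7/q_7
i=0: a=18 ⇒ p=18, q=1
…
i=6: a=1 ⇒ p=2970, q=163
i=7: a=4 ⇒ p=13447, q=738
(x₁, y₁) = (13447, 738);  13447² − 332·738² = 1 ✓
(x_2, y_2) = (13447·13447 + 332·738·738, 13447·738 + 738·13447) = (361643617, 19847772)
(x_3, y_3) = (13447·361643617 + 332·738·19847772, 13447·19847772 + 738·361643617) = (9726043422151, 533785979430)
(x_4, y_4) = (13447·9726043422151 + 332·738·533785979430, 13447·533785979430 + 738·9726043422151) = (261572211433685377, 14355640110942648)

13447 738
361643617 19847772
9726043422151 533785979430
261572211433685377 14355640110942648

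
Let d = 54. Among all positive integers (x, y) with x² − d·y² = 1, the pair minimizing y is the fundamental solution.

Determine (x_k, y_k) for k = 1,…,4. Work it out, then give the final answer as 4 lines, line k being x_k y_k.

[7; 2,1,6,1,2,14] for √54; ℓ=6 ⇒ convergent index 5
k=0  a_k=7  p_k/q_k = 7/1
k=1  a_k=2  p_k/q_k = 15/2
k=2  a_k=1  p_k/q_k = 22/3
k=3  a_k=6  p_k/q_k = 147/20
k=4  a_k=1  p_k/q_k = 169/23
k=5  a_k=2  p_k/q_k = 485/66
→ (485, 66).  Check: 485²=235225, 54·66²=235224, difference 1.
n=2: (485,66)∘(485,66) = (485·485+54·66·66, 485·66+66·485) = (470449,64020)
n=3: (470449,64020)∘(485,66) = (485·470449+54·66·64020, 485·64020+66·470449) = (456335045,62099334)
n=4: (456335045,62099334)∘(485,66) = (485·456335045+54·66·62099334, 485·62099334+66·456335045) = (442644523201,60236289960)

485 66
470449 64020
456335045 62099334
442644523201 60236289960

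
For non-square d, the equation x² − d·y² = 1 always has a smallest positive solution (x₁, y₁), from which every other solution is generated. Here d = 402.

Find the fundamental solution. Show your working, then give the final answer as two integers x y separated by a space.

401 20

[20; 20,40] for √402; ℓ=2 ⇒ convergent index 1
step 0: (20, 1)  from 20·(1,0) + (0,1)
step 1: (401, 20)  from 20·(20,1) + (1,0)
fundamental: x₁=401, y₁=20  (since 160801 − 402·400 = 1)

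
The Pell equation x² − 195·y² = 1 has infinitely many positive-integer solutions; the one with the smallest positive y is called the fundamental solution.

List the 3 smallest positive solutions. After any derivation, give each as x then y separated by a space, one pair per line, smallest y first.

d=195: √d = [13; 1,26] (ℓ=2, even), read p_1/q_1
k=0  a_k=13  p_k/q_k = 13/1
k=1  a_k=1  p_k/q_k = 14/1
fundamental: x₁=14, y₁=1  (since 196 − 195·1 = 1)
(14+1√195)^2 = 391 + 28√195
(14+1√195)^3 = 10934 + 783√195

14 1
391 28
10934 783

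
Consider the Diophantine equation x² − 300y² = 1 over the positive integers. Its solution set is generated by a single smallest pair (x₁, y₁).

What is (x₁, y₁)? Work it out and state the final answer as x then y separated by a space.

1351 78

d=300: √d = [17; 3,8,3,34] (ℓ=4, even), read p_3/q_3
step 0: (17, 1)  from 17·(1,0) + (0,1)
…
step 2: (433, 25)  from 8·(52,3) + (17,1)
step 3: (1351, 78)  from 3·(433,25) + (52,3)
fundamental: x₁=1351, y₁=78  (since 1825201 − 300·6084 = 1)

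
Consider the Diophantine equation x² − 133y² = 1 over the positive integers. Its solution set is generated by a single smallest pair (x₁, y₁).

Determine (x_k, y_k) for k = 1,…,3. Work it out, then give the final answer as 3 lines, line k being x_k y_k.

2588599 224460
13401689565601 1162073863080
69383200415647777399 6016286479789825380

d=133: √d = [11; 1,1,7,5,1,…,1,1,22] (ℓ=16, even), read p_15/q_15
i=0: a=11 ⇒ p=11, q=1
…
i=2: a=1 ⇒ p=23, q=2
i=3: a=7 ⇒ p=173, q=15
…
i=5: a=1 ⇒ p=1061, q=92
…
i=9: a=1 ⇒ p=10979, q=952
i=10: a=1 ⇒ p=18948, q=1643
i=11: a=1 ⇒ p=29927, q=2595
…
i=13: a=7 ⇒ p=1210008, q=104921
i=14: a=1 ⇒ p=1378591, q=119539
i=15: a=1 ⇒ p=2588599, q=224460
→ (2588599, 224460).  Check: 2588599²=6700844782801, 133·224460²=6700844782800, difference 1.
n=2: (2588599,224460)∘(2588599,224460) = (2588599·2588599+133·224460·224460, 2588599·224460+224460·2588599) = (13401689565601,1162073863080)
n=3: (13401689565601,1162073863080)∘(2588599,224460) = (2588599·13401689565601+133·224460·1162073863080, 2588599·1162073863080+224460·13401689565601) = (69383200415647777399,6016286479789825380)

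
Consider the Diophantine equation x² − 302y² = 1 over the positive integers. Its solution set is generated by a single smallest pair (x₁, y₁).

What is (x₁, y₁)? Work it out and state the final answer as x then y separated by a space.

4276623 246092

√302 = [17; 2,1,1,1,4,…,1,2,34, …], period ℓ=16 (even) → k=15
a_0=17:  p_0=17·1+0=17,  q_0=17·0+1=1
a_1=2:  p_1=2·17+1=35,  q_1=2·1+0=2
a_2=1:  p_2=1·35+17=52,  q_2=1·2+1=3
a_3=1:  p_3=1·52+35=87,  q_3=1·3+2=5
a_4=1:  p_4=1·87+52=139,  q_4=1·5+3=8
a_5=4:  p_5=4·139+87=643,  q_5=4·8+5=37
…
a_7=1:  p_7=1·1425+643=2068,  q_7=1·82+37=119
a_8=16:  p_8=16·2068+1425=34513,  q_8=16·119+82=1986
…
a_10=2:  p_10=2·36581+34513=107675,  q_10=2·2105+1986=6196
a_11=4:  p_11=4·107675+36581=467281,  q_11=4·6196+2105=26889
…
a_13=1:  p_13=1·574956+467281=1042237,  q_13=1·33085+26889=59974
a_14=1:  p_14=1·1042237+574956=1617193,  q_14=1·59974+33085=93059
a_15=2:  p_15=2·1617193+1042237=4276623,  q_15=2·93059+59974=246092
fundamental: x₁=4276623, y₁=246092  (since 18289504284129 − 302·60561272464 = 1)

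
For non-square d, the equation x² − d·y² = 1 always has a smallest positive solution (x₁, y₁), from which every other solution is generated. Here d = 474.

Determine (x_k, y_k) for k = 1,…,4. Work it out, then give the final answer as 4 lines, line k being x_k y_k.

193549 8890
74922430801 3441301220
29002323118011949 1332120819650670
11226741274261267003201 515661305041693754440

√474 → a₀=21, period (1,3,2,1,1,…,3,1,42); ℓ=14 even so k=13
k=0  a_k=21  p_k/q_k = 21/1
…
k=5  a_k=1  p_k/q_k = 479/22
…
k=12  a_k=3  p_k/q_k = 149331/6859
k=13  a_k=1  p_k/q_k = 193549/8890
fundamental: x₁=193549, y₁=8890  (since 37461215401 − 474·79032100 = 1)
n=2: (193549,8890)∘(193549,8890) = (193549·193549+474·8890·8890, 193549·8890+8890·193549) = (74922430801,3441301220)
n=3: (74922430801,3441301220)∘(193549,8890) = (193549·74922430801+474·8890·3441301220, 193549·3441301220+8890·74922430801) = (29002323118011949,1332120819650670)
n=4: (29002323118011949,1332120819650670)∘(193549,8890) = (193549·29002323118011949+474·8890·1332120819650670, 193549·1332120819650670+8890·29002323118011949) = (11226741274261267003201,515661305041693754440)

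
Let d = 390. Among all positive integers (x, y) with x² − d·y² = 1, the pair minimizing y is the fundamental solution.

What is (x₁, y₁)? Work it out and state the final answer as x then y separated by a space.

√390 → a₀=19, period (1,2,1,38); ℓ=4 even so k=3
i=0: a=19 ⇒ p=19, q=1
i=1: a=1 ⇒ p=20, q=1
i=2: a=2 ⇒ p=59, q=3
i=3: a=1 ⇒ p=79, q=4
→ (79, 4).  Check: 79²=6241, 390·4²=6240, difference 1.

79 4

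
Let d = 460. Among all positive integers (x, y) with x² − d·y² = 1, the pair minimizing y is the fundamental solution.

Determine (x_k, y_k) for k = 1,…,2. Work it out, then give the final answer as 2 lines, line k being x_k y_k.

2535751 118230
12860066268001 599603681460

√460 → a₀=21, period (2,4,3,1,2,10,2,1,3,4,2,42); ℓ=12 even so k=11
k=0  a_k=21  p_k/q_k = 21/1
…
k=3  a_k=3  p_k/q_k = 622/29
…
k=6  a_k=10  p_k/q_k = 23335/1088
…
k=10  a_k=4  p_k/q_k = 1135029/52921
k=11  a_k=2  p_k/q_k = 2535751/118230
(x₁, y₁) = (2535751, 118230);  2535751² − 460·118230² = 1 ✓
(x_2, y_2) = (2535751·2535751 + 460·118230·118230, 2535751·118230 + 118230·2535751) = (12860066268001, 599603681460)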